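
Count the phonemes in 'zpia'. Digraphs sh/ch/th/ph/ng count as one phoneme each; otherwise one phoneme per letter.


Parsing 'zpia' greedily, digraphs first:
  'z' -> consonant phoneme (phonemes so far: 1)
  'p' -> consonant phoneme (phonemes so far: 2)
  'i' -> vowel phoneme (phonemes so far: 3)
  'a' -> vowel phoneme (phonemes so far: 4)
Total phonemes: 4

4


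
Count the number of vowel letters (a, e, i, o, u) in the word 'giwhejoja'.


Scanning each character of 'giwhejoja':
  Position 1: 'g' -> consonant (running count: 0)
  Position 2: 'i' -> vowel (running count: 1)
  Position 3: 'w' -> consonant (running count: 1)
  Position 4: 'h' -> consonant (running count: 1)
  Position 5: 'e' -> vowel (running count: 2)
  Position 6: 'j' -> consonant (running count: 2)
  Position 7: 'o' -> vowel (running count: 3)
  Position 8: 'j' -> consonant (running count: 3)
  Position 9: 'a' -> vowel (running count: 4)
Total vowels: 4

4


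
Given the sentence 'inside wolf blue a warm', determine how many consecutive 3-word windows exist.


Word trigrams from [5] words:
  Trigram 1: (inside wolf blue)
  Trigram 2: (wolf blue a)
  Trigram 3: (blue a warm)
Total word trigrams: 5 - 2 = 3

3


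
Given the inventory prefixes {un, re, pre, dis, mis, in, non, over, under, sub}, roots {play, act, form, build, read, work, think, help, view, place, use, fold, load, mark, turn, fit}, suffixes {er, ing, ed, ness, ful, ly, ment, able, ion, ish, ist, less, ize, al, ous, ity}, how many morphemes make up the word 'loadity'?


Segmenting 'loadity' against the inventory:
  'load' -> root (morpheme 1)
  'ity' -> suffix (morpheme 2)
Total morphemes: 2

2


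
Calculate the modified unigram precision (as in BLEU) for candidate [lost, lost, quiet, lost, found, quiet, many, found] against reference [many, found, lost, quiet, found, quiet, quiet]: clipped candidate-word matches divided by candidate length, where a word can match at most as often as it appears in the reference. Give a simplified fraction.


Reference word counts: {'found': 2, 'lost': 1, 'many': 1, 'quiet': 3}
Checking each candidate word (with clipping):
  'lost' -> in reference (ref count 1, used 1/1) -> match (matches: 1)
  'lost' -> ref count 1 already used up (1/1) -> clipped, no match (matches: 1)
  'quiet' -> in reference (ref count 3, used 1/3) -> match (matches: 2)
  'lost' -> ref count 1 already used up (1/1) -> clipped, no match (matches: 2)
  'found' -> in reference (ref count 2, used 1/2) -> match (matches: 3)
  'quiet' -> in reference (ref count 3, used 2/3) -> match (matches: 4)
  'many' -> in reference (ref count 1, used 1/1) -> match (matches: 5)
  'found' -> in reference (ref count 2, used 2/2) -> match (matches: 6)
Clipped matches: 6, Candidate length: 8
Precision = 6/8 = 3/4

3/4


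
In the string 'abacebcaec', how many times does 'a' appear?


Scanning 'abacebcaec' for 'a':
  Position 0: 'a' -> MATCH (count: 1)
  Position 2: 'a' -> MATCH (count: 2)
  Position 7: 'a' -> MATCH (count: 3)
Total occurrences of 'a': 3

3


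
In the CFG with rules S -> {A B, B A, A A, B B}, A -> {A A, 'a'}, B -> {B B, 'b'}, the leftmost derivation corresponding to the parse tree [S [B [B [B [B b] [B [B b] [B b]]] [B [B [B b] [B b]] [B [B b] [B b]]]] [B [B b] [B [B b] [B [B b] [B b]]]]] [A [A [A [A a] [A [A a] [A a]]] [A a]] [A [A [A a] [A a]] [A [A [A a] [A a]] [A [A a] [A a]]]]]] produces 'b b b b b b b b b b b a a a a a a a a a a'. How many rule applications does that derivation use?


Every bracketed nonterminal node [X ...] in the tree is produced by exactly one rule application.
Reading the tree off as a leftmost derivation:
  Step 1: S  =>  B A   (applied S -> B A)
  Step 2: B A  =>  B B A   (applied B -> B B)
  Step 3: B B A  =>  B B B A   (applied B -> B B)
  Step 4: B B B A  =>  B B B B A   (applied B -> B B)
  Step 5: B B B B A  =>  b B B B A   (applied B -> b)
  Step 6: b B B B A  =>  b B B B B A   (applied B -> B B)
  Step 7: b B B B B A  =>  b b B B B A   (applied B -> b)
  Step 8: b b B B B A  =>  b b b B B A   (applied B -> b)
  Step 9: b b b B B A  =>  b b b B B B A   (applied B -> B B)
  Step 10: b b b B B B A  =>  b b b B B B B A   (applied B -> B B)
  Step 11: b b b B B B B A  =>  b b b b B B B A   (applied B -> b)
  Step 12: b b b b B B B A  =>  b b b b b B B A   (applied B -> b)
  Step 13: b b b b b B B A  =>  b b b b b B B B A   (applied B -> B B)
  Step 14: b b b b b B B B A  =>  b b b b b b B B A   (applied B -> b)
  Step 15: b b b b b b B B A  =>  b b b b b b b B A   (applied B -> b)
  Step 16: b b b b b b b B A  =>  b b b b b b b B B A   (applied B -> B B)
  Step 17: b b b b b b b B B A  =>  b b b b b b b b B A   (applied B -> b)
  Step 18: b b b b b b b b B A  =>  b b b b b b b b B B A   (applied B -> B B)
  Step 19: b b b b b b b b B B A  =>  b b b b b b b b b B A   (applied B -> b)
  Step 20: b b b b b b b b b B A  =>  b b b b b b b b b B B A   (applied B -> B B)
  Step 21: b b b b b b b b b B B A  =>  b b b b b b b b b b B A   (applied B -> b)
  Step 22: b b b b b b b b b b B A  =>  b b b b b b b b b b b A   (applied B -> b)
  Step 23: b b b b b b b b b b b A  =>  b b b b b b b b b b b A A   (applied A -> A A)
  Step 24: b b b b b b b b b b b A A  =>  b b b b b b b b b b b A A A   (applied A -> A A)
  Step 25: b b b b b b b b b b b A A A  =>  b b b b b b b b b b b A A A A   (applied A -> A A)
  Step 26: b b b b b b b b b b b A A A A  =>  b b b b b b b b b b b a A A A   (applied A -> a)
  Step 27: b b b b b b b b b b b a A A A  =>  b b b b b b b b b b b a A A A A   (applied A -> A A)
  Step 28: b b b b b b b b b b b a A A A A  =>  b b b b b b b b b b b a a A A A   (applied A -> a)
  Step 29: b b b b b b b b b b b a a A A A  =>  b b b b b b b b b b b a a a A A   (applied A -> a)
  Step 30: b b b b b b b b b b b a a a A A  =>  b b b b b b b b b b b a a a a A   (applied A -> a)
  Step 31: b b b b b b b b b b b a a a a A  =>  b b b b b b b b b b b a a a a A A   (applied A -> A A)
  Step 32: b b b b b b b b b b b a a a a A A  =>  b b b b b b b b b b b a a a a A A A   (applied A -> A A)
  Step 33: b b b b b b b b b b b a a a a A A A  =>  b b b b b b b b b b b a a a a a A A   (applied A -> a)
  Step 34: b b b b b b b b b b b a a a a a A A  =>  b b b b b b b b b b b a a a a a a A   (applied A -> a)
  Step 35: b b b b b b b b b b b a a a a a a A  =>  b b b b b b b b b b b a a a a a a A A   (applied A -> A A)
  Step 36: b b b b b b b b b b b a a a a a a A A  =>  b b b b b b b b b b b a a a a a a A A A   (applied A -> A A)
  Step 37: b b b b b b b b b b b a a a a a a A A A  =>  b b b b b b b b b b b a a a a a a a A A   (applied A -> a)
  Step 38: b b b b b b b b b b b a a a a a a a A A  =>  b b b b b b b b b b b a a a a a a a a A   (applied A -> a)
  Step 39: b b b b b b b b b b b a a a a a a a a A  =>  b b b b b b b b b b b a a a a a a a a A A   (applied A -> A A)
  Step 40: b b b b b b b b b b b a a a a a a a a A A  =>  b b b b b b b b b b b a a a a a a a a a A   (applied A -> a)
  Step 41: b b b b b b b b b b b a a a a a a a a a A  =>  b b b b b b b b b b b a a a a a a a a a a   (applied A -> a)
Final yield: b b b b b b b b b b b a a a a a a a a a a
Total rewrite steps: 41

41


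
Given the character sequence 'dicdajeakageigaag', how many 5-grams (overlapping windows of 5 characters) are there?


String 'dicdajeakageigaag' has length L = 17.
Number of overlapping n-grams = L - n + 1
Substituting: 17 - 5 + 1 = 13

13


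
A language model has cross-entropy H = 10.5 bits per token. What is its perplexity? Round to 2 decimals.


Perplexity formula: PP = 2^H
H = 10.5
PP = 2^10.5
Decompose: 2^10.5 = 2^10 * 2^0.5 = 2^10 * sqrt(2)
2^10 = 1024, sqrt(2) ~ 1.4142136
PP ~ 1024 * 1.4142136 = 1448.1547264
Rounded to 2 decimals: 1448.15

1448.15


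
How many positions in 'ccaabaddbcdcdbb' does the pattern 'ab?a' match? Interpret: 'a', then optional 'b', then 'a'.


Pattern: ab?a means 'a', then optional 'b', then 'a'.
Scanning 'ccaabaddbcdcdbb' position-by-position:
  Pos 0: window 'cca' -> no
  Pos 1: window 'caa' -> no
  Pos 2: window 'aab' -> MATCH
  Pos 3: window 'aba' -> MATCH
  Pos 4: window 'bad' -> no
  Pos 5: window 'add' -> no
  Pos 6: window 'ddb' -> no
  Pos 7: window 'dbc' -> no
  Pos 8: window 'bcd' -> no
  Pos 9: window 'cdc' -> no
  Pos 10: window 'dcd' -> no
  Pos 11: window 'cdb' -> no
  Pos 12: window 'dbb' -> no
  Pos 13: window 'bb' -> no
  Pos 14: window 'b' -> no
Total matches: 2

2


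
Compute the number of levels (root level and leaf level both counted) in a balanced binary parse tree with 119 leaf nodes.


In a balanced binary tree with n leaves the deepest leaf is ceil(log2(n)) edges below the root,
so counting node levels inclusive of root and leaves gives ceil(log2(n)) + 1 levels.
log2(119) = 6.8948
ceil(6.8948) = 7
levels = 7 + 1 = 8

8


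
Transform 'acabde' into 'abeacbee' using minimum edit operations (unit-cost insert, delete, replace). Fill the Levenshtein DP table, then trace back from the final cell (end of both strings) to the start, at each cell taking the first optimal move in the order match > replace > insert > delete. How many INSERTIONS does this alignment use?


Edit distance = 4. Backtracking from cell (6, 8) with preference match > replace > insert > delete,
then listing the resulting alignment 'acabde' -> 'abeacbee' left to right:
  Step 1: keep 'a'
  Step 2: insert 'b' [insertion #1]
  Step 3: replace c->e
  Step 4: keep 'a'
  Step 5: insert 'c' [insertion #2]
  Step 6: keep 'b'
  Step 7: replace d->e
  Step 8: keep 'e'
Total insertions: 2

2


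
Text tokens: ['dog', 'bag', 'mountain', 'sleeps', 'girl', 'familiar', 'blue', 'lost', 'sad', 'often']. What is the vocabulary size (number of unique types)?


Listing all tokens and tracking unique types:
  Token 1: 'dog' -> NEW (unique so far: 1)
  Token 2: 'bag' -> NEW (unique so far: 2)
  Token 3: 'mountain' -> NEW (unique so far: 3)
  Token 4: 'sleeps' -> NEW (unique so far: 4)
  Token 5: 'girl' -> NEW (unique so far: 5)
  Token 6: 'familiar' -> NEW (unique so far: 6)
  Token 7: 'blue' -> NEW (unique so far: 7)
  Token 8: 'lost' -> NEW (unique so far: 8)
  Token 9: 'sad' -> NEW (unique so far: 9)
  Token 10: 'often' -> NEW (unique so far: 10)
Unique types: ('bag', 'blue', 'dog', 'familiar', 'girl', 'lost', 'mountain', 'often', 'sad', 'sleeps')
Vocabulary size: 10

10


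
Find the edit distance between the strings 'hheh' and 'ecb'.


Building DP table for s1='hheh' (len 4) and s2='ecb' (len 3):
       e  c  b
    0  1  2  3
  h 1  1  2  3
  h 2  2  2  3
  e 3  2  3  3
  h 4  3  3  4
Edit distance = dp[4][3] = 4

4


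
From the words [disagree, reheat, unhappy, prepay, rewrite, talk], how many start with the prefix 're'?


Checking each word for prefix 're':
  'disagree' -> no (count: 0)
  'reheat' -> YES, starts with 're' (count: 1)
  'unhappy' -> no (count: 1)
  'prepay' -> no (count: 1)
  'rewrite' -> YES, starts with 're' (count: 2)
  'talk' -> no (count: 2)
Total with prefix 're': 2

2


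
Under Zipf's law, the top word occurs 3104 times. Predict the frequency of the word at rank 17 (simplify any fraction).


Zipf's law: freq(rank) = f1 / rank
f1 = 3104, rank = 17
freq = 3104 / 17
GCD(3104, 17) = 1
Simplified: 3104/17

3104/17


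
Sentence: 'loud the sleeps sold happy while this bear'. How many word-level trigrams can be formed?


Word trigrams from [8] words:
  Trigram 1: (loud the sleeps)
  Trigram 2: (the sleeps sold)
  Trigram 3: (sleeps sold happy)
  Trigram 4: (sold happy while)
  Trigram 5: (happy while this)
  Trigram 6: (while this bear)
Total word trigrams: 8 - 2 = 6

6


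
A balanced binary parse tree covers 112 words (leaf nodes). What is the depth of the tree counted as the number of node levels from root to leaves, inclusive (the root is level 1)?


In a balanced binary tree with n leaves the deepest leaf is ceil(log2(n)) edges below the root,
so counting node levels inclusive of root and leaves gives ceil(log2(n)) + 1 levels.
log2(112) = 6.8074
ceil(6.8074) = 7
levels = 7 + 1 = 8

8


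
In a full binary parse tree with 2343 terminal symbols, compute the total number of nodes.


Leaf nodes (terminals): 2343
Internal nodes = n - 1 = 2343 - 1 = 2342
Total = leaves + internal = 2343 + 2342 = 4685

4685


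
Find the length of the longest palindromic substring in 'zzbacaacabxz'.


Scanning 'zzbacaacabxz' for palindromic substrings.
Substring at positions 2-9: 'bacaacab'.
Check: reverse('bacaacab') = 'bacaacab' -> palindrome confirmed.
Neighbouring characters ('z' / 'x') break symmetry, so it cannot extend further.
No longer palindromic substring exists; longest length = 8

8


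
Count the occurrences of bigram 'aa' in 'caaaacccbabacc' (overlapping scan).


Scanning 'caaaacccbabacc' for bigram 'aa':
  Position 0: 'ca' -> no
  Position 1: 'aa' -> MATCH
  Position 2: 'aa' -> MATCH
  Position 3: 'aa' -> MATCH
  Position 4: 'ac' -> no
  Position 5: 'cc' -> no
  Position 6: 'cc' -> no
  Position 7: 'cb' -> no
  Position 8: 'ba' -> no
  Position 9: 'ab' -> no
  Position 10: 'ba' -> no
  Position 11: 'ac' -> no
  Position 12: 'cc' -> no
Total matches: 3

3


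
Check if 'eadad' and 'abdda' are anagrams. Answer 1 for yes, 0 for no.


Sort characters of 'eadad': 'aadde'
Sort characters of 'abdda': 'aabdd'
Sorted forms differ -> they are NOT anagrams
Result: 0

0


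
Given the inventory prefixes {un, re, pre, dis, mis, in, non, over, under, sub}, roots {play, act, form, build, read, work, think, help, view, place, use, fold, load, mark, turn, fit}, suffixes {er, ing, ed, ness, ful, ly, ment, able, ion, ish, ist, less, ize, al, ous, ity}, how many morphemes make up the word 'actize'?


Segmenting 'actize' against the inventory:
  'act' -> root (morpheme 1)
  'ize' -> suffix (morpheme 2)
Total morphemes: 2

2


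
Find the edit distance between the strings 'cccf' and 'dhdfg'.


Building DP table for s1='cccf' (len 4) and s2='dhdfg' (len 5):
       d  h  d  f  g
    0  1  2  3  4  5
  c 1  1  2  3  4  5
  c 2  2  2  3  4  5
  c 3  3  3  3  4  5
  f 4  4  4  4  3  4
Edit distance = dp[4][5] = 4

4


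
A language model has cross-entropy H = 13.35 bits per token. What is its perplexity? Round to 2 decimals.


Perplexity formula: PP = 2^H
H = 13.35
PP = 2^13.35
Decompose: 2^13.35 = 2^13 * 2^0.35
2^13 = 8192, 2^0.35 ~ 1.2745606
PP ~ 8192 * 1.2745606 = 10441.2004352
Rounded to 2 decimals: 10441.20

10441.20


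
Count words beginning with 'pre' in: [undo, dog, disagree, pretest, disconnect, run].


Checking each word for prefix 'pre':
  'undo' -> no (count: 0)
  'dog' -> no (count: 0)
  'disagree' -> no (count: 0)
  'pretest' -> YES, starts with 'pre' (count: 1)
  'disconnect' -> no (count: 1)
  'run' -> no (count: 1)
Total with prefix 'pre': 1

1


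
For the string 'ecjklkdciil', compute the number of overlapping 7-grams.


String 'ecjklkdciil' has length L = 11.
Number of overlapping n-grams = L - n + 1
Substituting: 11 - 7 + 1 = 5

5


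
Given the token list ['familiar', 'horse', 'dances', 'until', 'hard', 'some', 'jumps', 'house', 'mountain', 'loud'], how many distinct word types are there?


Listing all tokens and tracking unique types:
  Token 1: 'familiar' -> NEW (unique so far: 1)
  Token 2: 'horse' -> NEW (unique so far: 2)
  Token 3: 'dances' -> NEW (unique so far: 3)
  Token 4: 'until' -> NEW (unique so far: 4)
  Token 5: 'hard' -> NEW (unique so far: 5)
  Token 6: 'some' -> NEW (unique so far: 6)
  Token 7: 'jumps' -> NEW (unique so far: 7)
  Token 8: 'house' -> NEW (unique so far: 8)
  Token 9: 'mountain' -> NEW (unique so far: 9)
  Token 10: 'loud' -> NEW (unique so far: 10)
Unique types: ('dances', 'familiar', 'hard', 'horse', 'house', 'jumps', 'loud', 'mountain', 'some', 'until')
Vocabulary size: 10

10


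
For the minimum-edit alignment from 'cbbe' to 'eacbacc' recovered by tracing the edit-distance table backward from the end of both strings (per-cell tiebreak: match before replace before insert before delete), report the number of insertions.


Edit distance = 5. Backtracking from cell (4, 7) with preference match > replace > insert > delete,
then listing the resulting alignment 'cbbe' -> 'eacbacc' left to right:
  Step 1: insert 'e' [insertion #1]
  Step 2: insert 'a' [insertion #2]
  Step 3: keep 'c'
  Step 4: keep 'b'
  Step 5: insert 'a' [insertion #3]
  Step 6: replace b->c
  Step 7: replace e->c
Total insertions: 3

3


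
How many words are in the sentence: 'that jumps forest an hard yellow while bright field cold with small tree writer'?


Counting words by splitting on spaces:
  Word 1: 'that'
  Word 2: 'jumps'
  Word 3: 'forest'
  Word 4: 'an'
  Word 5: 'hard'
  Word 6: 'yellow'
  Word 7: 'while'
  Word 8: 'bright'
  Word 9: 'field'
  Word 10: 'cold'
  Word 11: 'with'
  Word 12: 'small'
  Word 13: 'tree'
  Word 14: 'writer'
Total words: 14

14


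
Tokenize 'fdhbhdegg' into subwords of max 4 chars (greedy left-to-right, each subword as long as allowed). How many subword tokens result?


'fdhbhdegg' has 9 characters.
Chunking with max size 4:
  Chunk 1: 'fdhb' (positions 0-3)
  Chunk 2: 'hdeg' (positions 4-7)
  Chunk 3: 'g' (positions 8-8)
Total chunks: ceil(9 / 4) = 3

3


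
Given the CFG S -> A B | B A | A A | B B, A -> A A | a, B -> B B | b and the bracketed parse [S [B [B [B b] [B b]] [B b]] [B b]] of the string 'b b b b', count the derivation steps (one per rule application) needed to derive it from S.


Every bracketed nonterminal node [X ...] in the tree is produced by exactly one rule application.
Reading the tree off as a leftmost derivation:
  Step 1: S  =>  B B   (applied S -> B B)
  Step 2: B B  =>  B B B   (applied B -> B B)
  Step 3: B B B  =>  B B B B   (applied B -> B B)
  Step 4: B B B B  =>  b B B B   (applied B -> b)
  Step 5: b B B B  =>  b b B B   (applied B -> b)
  Step 6: b b B B  =>  b b b B   (applied B -> b)
  Step 7: b b b B  =>  b b b b   (applied B -> b)
Final yield: b b b b
Total rewrite steps: 7

7


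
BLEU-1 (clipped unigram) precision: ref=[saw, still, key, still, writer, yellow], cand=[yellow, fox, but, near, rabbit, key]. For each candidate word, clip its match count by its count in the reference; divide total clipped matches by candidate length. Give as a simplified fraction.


Reference word counts: {'key': 1, 'saw': 1, 'still': 2, 'writer': 1, 'yellow': 1}
Checking each candidate word (with clipping):
  'yellow' -> in reference (ref count 1, used 1/1) -> match (matches: 1)
  'fox' -> not in reference -> no match (matches: 1)
  'but' -> not in reference -> no match (matches: 1)
  'near' -> not in reference -> no match (matches: 1)
  'rabbit' -> not in reference -> no match (matches: 1)
  'key' -> in reference (ref count 1, used 1/1) -> match (matches: 2)
Clipped matches: 2, Candidate length: 6
Precision = 2/6 = 1/3

1/3


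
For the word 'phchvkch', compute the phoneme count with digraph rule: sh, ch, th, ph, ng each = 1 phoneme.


Parsing 'phchvkch' greedily, digraphs first:
  'ph' -> digraph (1 consonant phoneme) (phonemes so far: 1)
  'ch' -> digraph (1 consonant phoneme) (phonemes so far: 2)
  'v' -> consonant phoneme (phonemes so far: 3)
  'k' -> consonant phoneme (phonemes so far: 4)
  'ch' -> digraph (1 consonant phoneme) (phonemes so far: 5)
Total phonemes: 5

5


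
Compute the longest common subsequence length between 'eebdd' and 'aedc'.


DP table for LCS of 'eebdd' and 'aedc':
       a  e  d  c
    0  0  0  0  0
  e 0  0  1  1  1
  e 0  0  1  1  1
  b 0  0  1  1  1
  d 0  0  1  2  2
  d 0  0  1  2  2
LCS: 'ed'
LCS length = 2

2


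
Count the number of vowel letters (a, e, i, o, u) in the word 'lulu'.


Scanning each character of 'lulu':
  Position 1: 'l' -> consonant (running count: 0)
  Position 2: 'u' -> vowel (running count: 1)
  Position 3: 'l' -> consonant (running count: 1)
  Position 4: 'u' -> vowel (running count: 2)
Total vowels: 2

2


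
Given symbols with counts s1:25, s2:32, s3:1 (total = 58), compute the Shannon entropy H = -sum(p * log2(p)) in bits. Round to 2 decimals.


Computing entropy H = -sum(p_i * log2(p_i)):
  s1: p = 25/58 = 0.4310, -p*log2(p) = 0.5233
  s2: p = 32/58 = 0.5517, -p*log2(p) = 0.4734
  s3: p = 1/58 = 0.0172, -p*log2(p) = 0.1010
H = sum of terms = 1.0977
Rounded to 2 decimals: 1.10

1.10


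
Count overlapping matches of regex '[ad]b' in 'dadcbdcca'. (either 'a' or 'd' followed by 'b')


Pattern: [ad]b means either 'a' or 'd' followed by 'b'.
Scanning 'dadcbdcca' position-by-position:
  Pos 0: window 'da' -> no
  Pos 1: window 'ad' -> no
  Pos 2: window 'dc' -> no
  Pos 3: window 'cb' -> no
  Pos 4: window 'bd' -> no
  Pos 5: window 'dc' -> no
  Pos 6: window 'cc' -> no
  Pos 7: window 'ca' -> no
  Pos 8: window 'a' -> no
Total matches: 0

0


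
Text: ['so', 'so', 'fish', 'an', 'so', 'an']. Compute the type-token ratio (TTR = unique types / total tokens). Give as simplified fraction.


Tokens: 6
Unique types: ('an', 'fish', 'so') = 3
TTR = 3/6
Simplify: divide both by 3 -> 1/2
TTR = 1/2

1/2


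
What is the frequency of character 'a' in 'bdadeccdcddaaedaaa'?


Scanning 'bdadeccdcddaaedaaa' for 'a':
  Position 2: 'a' -> MATCH (count: 1)
  Position 11: 'a' -> MATCH (count: 2)
  Position 12: 'a' -> MATCH (count: 3)
  Position 15: 'a' -> MATCH (count: 4)
  Position 16: 'a' -> MATCH (count: 5)
  Position 17: 'a' -> MATCH (count: 6)
Total occurrences of 'a': 6

6


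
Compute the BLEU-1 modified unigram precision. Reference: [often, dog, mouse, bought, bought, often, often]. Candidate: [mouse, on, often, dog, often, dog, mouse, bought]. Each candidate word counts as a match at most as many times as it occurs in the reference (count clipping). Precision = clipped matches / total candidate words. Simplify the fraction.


Reference word counts: {'bought': 2, 'dog': 1, 'mouse': 1, 'often': 3}
Checking each candidate word (with clipping):
  'mouse' -> in reference (ref count 1, used 1/1) -> match (matches: 1)
  'on' -> not in reference -> no match (matches: 1)
  'often' -> in reference (ref count 3, used 1/3) -> match (matches: 2)
  'dog' -> in reference (ref count 1, used 1/1) -> match (matches: 3)
  'often' -> in reference (ref count 3, used 2/3) -> match (matches: 4)
  'dog' -> ref count 1 already used up (1/1) -> clipped, no match (matches: 4)
  'mouse' -> ref count 1 already used up (1/1) -> clipped, no match (matches: 4)
  'bought' -> in reference (ref count 2, used 1/2) -> match (matches: 5)
Clipped matches: 5, Candidate length: 8
Precision = 5/8

5/8


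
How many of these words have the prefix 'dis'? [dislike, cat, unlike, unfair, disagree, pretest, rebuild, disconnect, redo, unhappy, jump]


Checking each word for prefix 'dis':
  'dislike' -> YES, starts with 'dis' (count: 1)
  'cat' -> no (count: 1)
  'unlike' -> no (count: 1)
  'unfair' -> no (count: 1)
  'disagree' -> YES, starts with 'dis' (count: 2)
  'pretest' -> no (count: 2)
  'rebuild' -> no (count: 2)
  'disconnect' -> YES, starts with 'dis' (count: 3)
  'redo' -> no (count: 3)
  'unhappy' -> no (count: 3)
  'jump' -> no (count: 3)
Total with prefix 'dis': 3

3


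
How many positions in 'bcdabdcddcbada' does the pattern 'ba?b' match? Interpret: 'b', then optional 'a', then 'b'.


Pattern: ba?b means 'b', then optional 'a', then 'b'.
Scanning 'bcdabdcddcbada' position-by-position:
  Pos 0: window 'bcd' -> no
  Pos 1: window 'cda' -> no
  Pos 2: window 'dab' -> no
  Pos 3: window 'abd' -> no
  Pos 4: window 'bdc' -> no
  Pos 5: window 'dcd' -> no
  Pos 6: window 'cdd' -> no
  Pos 7: window 'ddc' -> no
  Pos 8: window 'dcb' -> no
  Pos 9: window 'cba' -> no
  Pos 10: window 'bad' -> no
  Pos 11: window 'ada' -> no
  Pos 12: window 'da' -> no
  Pos 13: window 'a' -> no
Total matches: 0

0


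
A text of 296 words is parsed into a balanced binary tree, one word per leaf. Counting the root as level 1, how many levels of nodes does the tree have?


In a balanced binary tree with n leaves the deepest leaf is ceil(log2(n)) edges below the root,
so counting node levels inclusive of root and leaves gives ceil(log2(n)) + 1 levels.
log2(296) = 8.2095
ceil(8.2095) = 9
levels = 9 + 1 = 10

10


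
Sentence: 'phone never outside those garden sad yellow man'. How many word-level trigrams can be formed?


Word trigrams from [8] words:
  Trigram 1: (phone never outside)
  Trigram 2: (never outside those)
  Trigram 3: (outside those garden)
  Trigram 4: (those garden sad)
  Trigram 5: (garden sad yellow)
  Trigram 6: (sad yellow man)
Total word trigrams: 8 - 2 = 6

6


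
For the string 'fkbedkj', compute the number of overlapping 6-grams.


String 'fkbedkj' has length L = 7.
Number of overlapping n-grams = L - n + 1
Substituting: 7 - 6 + 1 = 2

2


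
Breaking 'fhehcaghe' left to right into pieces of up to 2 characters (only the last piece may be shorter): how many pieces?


'fhehcaghe' has 9 characters.
Chunking with max size 2:
  Chunk 1: 'fh' (positions 0-1)
  Chunk 2: 'eh' (positions 2-3)
  Chunk 3: 'ca' (positions 4-5)
  Chunk 4: 'gh' (positions 6-7)
  Chunk 5: 'e' (positions 8-8)
Total chunks: ceil(9 / 2) = 5

5


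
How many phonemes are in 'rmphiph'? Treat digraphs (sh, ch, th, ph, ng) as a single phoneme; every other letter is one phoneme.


Parsing 'rmphiph' greedily, digraphs first:
  'r' -> consonant phoneme (phonemes so far: 1)
  'm' -> consonant phoneme (phonemes so far: 2)
  'ph' -> digraph (1 consonant phoneme) (phonemes so far: 3)
  'i' -> vowel phoneme (phonemes so far: 4)
  'ph' -> digraph (1 consonant phoneme) (phonemes so far: 5)
Total phonemes: 5

5


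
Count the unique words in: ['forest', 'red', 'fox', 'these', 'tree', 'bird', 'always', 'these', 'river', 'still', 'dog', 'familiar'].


Listing all tokens and tracking unique types:
  Token 1: 'forest' -> NEW (unique so far: 1)
  Token 2: 'red' -> NEW (unique so far: 2)
  Token 3: 'fox' -> NEW (unique so far: 3)
  Token 4: 'these' -> NEW (unique so far: 4)
  Token 5: 'tree' -> NEW (unique so far: 5)
  Token 6: 'bird' -> NEW (unique so far: 6)
  Token 7: 'always' -> NEW (unique so far: 7)
  Token 8: 'these' -> duplicate (unique so far: 7)
  Token 9: 'river' -> NEW (unique so far: 8)
  Token 10: 'still' -> NEW (unique so far: 9)
  Token 11: 'dog' -> NEW (unique so far: 10)
  Token 12: 'familiar' -> NEW (unique so far: 11)
Unique types: ('always', 'bird', 'dog', 'familiar', 'forest', 'fox', 'red', 'river', 'still', 'these', 'tree')
Vocabulary size: 11

11


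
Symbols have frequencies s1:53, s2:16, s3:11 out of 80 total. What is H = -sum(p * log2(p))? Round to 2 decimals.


Computing entropy H = -sum(p_i * log2(p_i)):
  s1: p = 53/80 = 0.6625, -p*log2(p) = 0.3935
  s2: p = 16/80 = 0.2000, -p*log2(p) = 0.4644
  s3: p = 11/80 = 0.1375, -p*log2(p) = 0.3936
H = sum of terms = 1.2515
Rounded to 2 decimals: 1.25

1.25


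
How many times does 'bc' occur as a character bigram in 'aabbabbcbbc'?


Scanning 'aabbabbcbbc' for bigram 'bc':
  Position 0: 'aa' -> no
  Position 1: 'ab' -> no
  Position 2: 'bb' -> no
  Position 3: 'ba' -> no
  Position 4: 'ab' -> no
  Position 5: 'bb' -> no
  Position 6: 'bc' -> MATCH
  Position 7: 'cb' -> no
  Position 8: 'bb' -> no
  Position 9: 'bc' -> MATCH
Total matches: 2

2


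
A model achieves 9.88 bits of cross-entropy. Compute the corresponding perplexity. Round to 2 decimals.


Perplexity formula: PP = 2^H
H = 9.88
PP = 2^9.88
Decompose: 2^9.88 = 2^9 * 2^0.88
2^9 = 512, 2^0.88 ~ 1.8403753
PP ~ 512 * 1.8403753 = 942.2721536
Rounded to 2 decimals: 942.27

942.27


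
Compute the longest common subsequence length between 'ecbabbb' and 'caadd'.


DP table for LCS of 'ecbabbb' and 'caadd':
       c  a  a  d  d
    0  0  0  0  0  0
  e 0  0  0  0  0  0
  c 0  1  1  1  1  1
  b 0  1  1  1  1  1
  a 0  1  2  2  2  2
  b 0  1  2  2  2  2
  b 0  1  2  2  2  2
  b 0  1  2  2  2  2
LCS: 'ca'
LCS length = 2

2


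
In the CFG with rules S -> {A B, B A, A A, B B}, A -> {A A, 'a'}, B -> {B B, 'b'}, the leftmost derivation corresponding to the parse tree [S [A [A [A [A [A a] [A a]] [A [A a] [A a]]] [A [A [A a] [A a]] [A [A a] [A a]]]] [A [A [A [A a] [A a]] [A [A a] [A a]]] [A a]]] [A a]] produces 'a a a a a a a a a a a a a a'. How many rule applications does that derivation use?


Every bracketed nonterminal node [X ...] in the tree is produced by exactly one rule application.
Reading the tree off as a leftmost derivation:
  Step 1: S  =>  A A   (applied S -> A A)
  Step 2: A A  =>  A A A   (applied A -> A A)
  Step 3: A A A  =>  A A A A   (applied A -> A A)
  Step 4: A A A A  =>  A A A A A   (applied A -> A A)
  Step 5: A A A A A  =>  A A A A A A   (applied A -> A A)
  Step 6: A A A A A A  =>  a A A A A A   (applied A -> a)
  Step 7: a A A A A A  =>  a a A A A A   (applied A -> a)
  Step 8: a a A A A A  =>  a a A A A A A   (applied A -> A A)
  Step 9: a a A A A A A  =>  a a a A A A A   (applied A -> a)
  Step 10: a a a A A A A  =>  a a a a A A A   (applied A -> a)
  Step 11: a a a a A A A  =>  a a a a A A A A   (applied A -> A A)
  Step 12: a a a a A A A A  =>  a a a a A A A A A   (applied A -> A A)
  Step 13: a a a a A A A A A  =>  a a a a a A A A A   (applied A -> a)
  Step 14: a a a a a A A A A  =>  a a a a a a A A A   (applied A -> a)
  Step 15: a a a a a a A A A  =>  a a a a a a A A A A   (applied A -> A A)
  Step 16: a a a a a a A A A A  =>  a a a a a a a A A A   (applied A -> a)
  Step 17: a a a a a a a A A A  =>  a a a a a a a a A A   (applied A -> a)
  Step 18: a a a a a a a a A A  =>  a a a a a a a a A A A   (applied A -> A A)
  Step 19: a a a a a a a a A A A  =>  a a a a a a a a A A A A   (applied A -> A A)
  Step 20: a a a a a a a a A A A A  =>  a a a a a a a a A A A A A   (applied A -> A A)
  Step 21: a a a a a a a a A A A A A  =>  a a a a a a a a a A A A A   (applied A -> a)
  Step 22: a a a a a a a a a A A A A  =>  a a a a a a a a a a A A A   (applied A -> a)
  Step 23: a a a a a a a a a a A A A  =>  a a a a a a a a a a A A A A   (applied A -> A A)
  Step 24: a a a a a a a a a a A A A A  =>  a a a a a a a a a a a A A A   (applied A -> a)
  Step 25: a a a a a a a a a a a A A A  =>  a a a a a a a a a a a a A A   (applied A -> a)
  Step 26: a a a a a a a a a a a a A A  =>  a a a a a a a a a a a a a A   (applied A -> a)
  Step 27: a a a a a a a a a a a a a A  =>  a a a a a a a a a a a a a a   (applied A -> a)
Final yield: a a a a a a a a a a a a a a
Total rewrite steps: 27

27


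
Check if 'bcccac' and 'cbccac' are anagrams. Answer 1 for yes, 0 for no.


Sort characters of 'bcccac': 'abcccc'
Sort characters of 'cbccac': 'abcccc'
Sorted forms match -> they ARE anagrams
Result: 1

1


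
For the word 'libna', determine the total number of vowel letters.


Scanning each character of 'libna':
  Position 1: 'l' -> consonant (running count: 0)
  Position 2: 'i' -> vowel (running count: 1)
  Position 3: 'b' -> consonant (running count: 1)
  Position 4: 'n' -> consonant (running count: 1)
  Position 5: 'a' -> vowel (running count: 2)
Total vowels: 2

2


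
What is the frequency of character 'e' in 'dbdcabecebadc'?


Scanning 'dbdcabecebadc' for 'e':
  Position 6: 'e' -> MATCH (count: 1)
  Position 8: 'e' -> MATCH (count: 2)
Total occurrences of 'e': 2

2


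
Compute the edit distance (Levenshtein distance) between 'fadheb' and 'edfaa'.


Building DP table for s1='fadheb' (len 6) and s2='edfaa' (len 5):
       e  d  f  a  a
    0  1  2  3  4  5
  f 1  1  2  2  3  4
  a 2  2  2  3  2  3
  d 3  3  2  3  3  3
  h 4  4  3  3  4  4
  e 5  4  4  4  4  5
  b 6  5  5  5  5  5
Edit distance = dp[6][5] = 5

5


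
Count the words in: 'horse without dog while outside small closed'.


Counting words by splitting on spaces:
  Word 1: 'horse'
  Word 2: 'without'
  Word 3: 'dog'
  Word 4: 'while'
  Word 5: 'outside'
  Word 6: 'small'
  Word 7: 'closed'
Total words: 7

7


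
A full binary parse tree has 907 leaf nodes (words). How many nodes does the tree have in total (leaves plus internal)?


Leaf nodes (terminals): 907
Internal nodes = n - 1 = 907 - 1 = 906
Total = leaves + internal = 907 + 906 = 1813

1813


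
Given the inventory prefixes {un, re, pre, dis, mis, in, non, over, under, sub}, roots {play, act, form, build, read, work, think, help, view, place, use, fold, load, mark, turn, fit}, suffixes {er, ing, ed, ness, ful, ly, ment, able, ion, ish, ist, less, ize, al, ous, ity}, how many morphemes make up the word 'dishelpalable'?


Segmenting 'dishelpalable' against the inventory:
  'dis' -> prefix (morpheme 1)
  'help' -> root (morpheme 2)
  'al' -> suffix (morpheme 3)
  'able' -> suffix (morpheme 4)
Total morphemes: 4

4


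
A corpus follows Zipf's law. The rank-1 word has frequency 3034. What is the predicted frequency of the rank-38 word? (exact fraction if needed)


Zipf's law: freq(rank) = f1 / rank
f1 = 3034, rank = 38
freq = 3034 / 38
GCD(3034, 38) = 2
Simplified: 1517/19

1517/19


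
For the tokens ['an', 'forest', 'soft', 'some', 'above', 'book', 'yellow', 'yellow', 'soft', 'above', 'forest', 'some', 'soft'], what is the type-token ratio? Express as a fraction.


Tokens: 13
Unique types: ('above', 'an', 'book', 'forest', 'soft', 'some', 'yellow') = 7
TTR = 7/13
Already in lowest terms.

7/13


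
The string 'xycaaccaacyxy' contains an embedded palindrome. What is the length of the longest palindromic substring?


Scanning 'xycaaccaacyxy' for palindromic substrings.
Substring at positions 0-11: 'xycaaccaacyx'.
Check: reverse('xycaaccaacyx') = 'xycaaccaacyx' -> palindrome confirmed.
Neighbouring characters ('-' / 'y') break symmetry, so it cannot extend further.
No longer palindromic substring exists; longest length = 12

12


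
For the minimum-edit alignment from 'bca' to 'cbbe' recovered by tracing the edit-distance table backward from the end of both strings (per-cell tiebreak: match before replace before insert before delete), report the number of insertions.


Edit distance = 3. Backtracking from cell (3, 4) with preference match > replace > insert > delete,
then listing the resulting alignment 'bca' -> 'cbbe' left to right:
  Step 1: insert 'c' [insertion #1]
  Step 2: keep 'b'
  Step 3: replace c->b
  Step 4: replace a->e
Total insertions: 1

1


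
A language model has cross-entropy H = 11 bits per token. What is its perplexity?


Perplexity formula: PP = 2^H
H = 11
PP = 2^11
PP = 2^11 = 2048

2048


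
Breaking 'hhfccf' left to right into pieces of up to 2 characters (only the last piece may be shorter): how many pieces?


'hhfccf' has 6 characters.
Chunking with max size 2:
  Chunk 1: 'hh' (positions 0-1)
  Chunk 2: 'fc' (positions 2-3)
  Chunk 3: 'cf' (positions 4-5)
Total chunks: ceil(6 / 2) = 3

3


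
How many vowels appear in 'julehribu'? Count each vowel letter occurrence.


Scanning each character of 'julehribu':
  Position 1: 'j' -> consonant (running count: 0)
  Position 2: 'u' -> vowel (running count: 1)
  Position 3: 'l' -> consonant (running count: 1)
  Position 4: 'e' -> vowel (running count: 2)
  Position 5: 'h' -> consonant (running count: 2)
  Position 6: 'r' -> consonant (running count: 2)
  Position 7: 'i' -> vowel (running count: 3)
  Position 8: 'b' -> consonant (running count: 3)
  Position 9: 'u' -> vowel (running count: 4)
Total vowels: 4

4


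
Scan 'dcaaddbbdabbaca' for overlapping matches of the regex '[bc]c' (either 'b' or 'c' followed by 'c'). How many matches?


Pattern: [bc]c means either 'b' or 'c' followed by 'c'.
Scanning 'dcaaddbbdabbaca' position-by-position:
  Pos 0: window 'dc' -> no
  Pos 1: window 'ca' -> no
  Pos 2: window 'aa' -> no
  Pos 3: window 'ad' -> no
  Pos 4: window 'dd' -> no
  Pos 5: window 'db' -> no
  Pos 6: window 'bb' -> no
  Pos 7: window 'bd' -> no
  Pos 8: window 'da' -> no
  Pos 9: window 'ab' -> no
  Pos 10: window 'bb' -> no
  Pos 11: window 'ba' -> no
  Pos 12: window 'ac' -> no
  Pos 13: window 'ca' -> no
  Pos 14: window 'a' -> no
Total matches: 0

0


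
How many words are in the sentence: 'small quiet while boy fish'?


Counting words by splitting on spaces:
  Word 1: 'small'
  Word 2: 'quiet'
  Word 3: 'while'
  Word 4: 'boy'
  Word 5: 'fish'
Total words: 5

5


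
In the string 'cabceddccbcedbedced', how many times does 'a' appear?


Scanning 'cabceddccbcedbedced' for 'a':
  Position 1: 'a' -> MATCH (count: 1)
Total occurrences of 'a': 1

1


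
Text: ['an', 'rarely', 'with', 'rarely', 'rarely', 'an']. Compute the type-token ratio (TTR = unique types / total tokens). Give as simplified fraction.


Tokens: 6
Unique types: ('an', 'rarely', 'with') = 3
TTR = 3/6
Simplify: divide both by 3 -> 1/2
TTR = 1/2

1/2


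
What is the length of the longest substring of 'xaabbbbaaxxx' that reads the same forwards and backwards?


Scanning 'xaabbbbaaxxx' for palindromic substrings.
Substring at positions 0-9: 'xaabbbbaax'.
Check: reverse('xaabbbbaax') = 'xaabbbbaax' -> palindrome confirmed.
Neighbouring characters ('-' / 'x') break symmetry, so it cannot extend further.
No longer palindromic substring exists; longest length = 10

10


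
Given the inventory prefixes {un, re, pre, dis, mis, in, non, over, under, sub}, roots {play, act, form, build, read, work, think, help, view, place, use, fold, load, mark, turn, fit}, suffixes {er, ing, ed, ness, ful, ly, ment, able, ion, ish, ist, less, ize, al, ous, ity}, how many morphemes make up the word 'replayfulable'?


Segmenting 'replayfulable' against the inventory:
  're' -> prefix (morpheme 1)
  'play' -> root (morpheme 2)
  'ful' -> suffix (morpheme 3)
  'able' -> suffix (morpheme 4)
Total morphemes: 4

4


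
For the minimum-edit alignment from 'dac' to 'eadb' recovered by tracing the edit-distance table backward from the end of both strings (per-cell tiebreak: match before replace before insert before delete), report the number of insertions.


Edit distance = 3. Backtracking from cell (3, 4) with preference match > replace > insert > delete,
then listing the resulting alignment 'dac' -> 'eadb' left to right:
  Step 1: replace d->e
  Step 2: keep 'a'
  Step 3: insert 'd' [insertion #1]
  Step 4: replace c->b
Total insertions: 1

1


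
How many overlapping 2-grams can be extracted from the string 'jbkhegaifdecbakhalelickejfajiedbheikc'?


String 'jbkhegaifdecbakhalelickejfajiedbheikc' has length L = 37.
Number of overlapping n-grams = L - n + 1
Substituting: 37 - 2 + 1 = 36

36


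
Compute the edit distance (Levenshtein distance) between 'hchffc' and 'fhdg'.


Building DP table for s1='hchffc' (len 6) and s2='fhdg' (len 4):
       f  h  d  g
    0  1  2  3  4
  h 1  1  1  2  3
  c 2  2  2  2  3
  h 3  3  2  3  3
  f 4  3  3  3  4
  f 5  4  4  4  4
  c 6  5  5  5  5
Edit distance = dp[6][4] = 5

5


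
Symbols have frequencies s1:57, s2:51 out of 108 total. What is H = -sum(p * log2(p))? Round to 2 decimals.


Computing entropy H = -sum(p_i * log2(p_i)):
  s1: p = 57/108 = 0.5278, -p*log2(p) = 0.4866
  s2: p = 51/108 = 0.4722, -p*log2(p) = 0.5112
H = sum of terms = 0.9978
Rounded to 2 decimals: 1.00

1.00


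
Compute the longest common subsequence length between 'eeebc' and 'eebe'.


DP table for LCS of 'eeebc' and 'eebe':
       e  e  b  e
    0  0  0  0  0
  e 0  1  1  1  1
  e 0  1  2  2  2
  e 0  1  2  2  3
  b 0  1  2  3  3
  c 0  1  2  3  3
LCS: 'eee'
LCS length = 3

3


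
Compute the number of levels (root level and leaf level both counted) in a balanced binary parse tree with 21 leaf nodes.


In a balanced binary tree with n leaves the deepest leaf is ceil(log2(n)) edges below the root,
so counting node levels inclusive of root and leaves gives ceil(log2(n)) + 1 levels.
log2(21) = 4.3923
ceil(4.3923) = 5
levels = 5 + 1 = 6

6


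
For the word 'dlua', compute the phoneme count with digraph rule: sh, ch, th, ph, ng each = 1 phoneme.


Parsing 'dlua' greedily, digraphs first:
  'd' -> consonant phoneme (phonemes so far: 1)
  'l' -> consonant phoneme (phonemes so far: 2)
  'u' -> vowel phoneme (phonemes so far: 3)
  'a' -> vowel phoneme (phonemes so far: 4)
Total phonemes: 4

4


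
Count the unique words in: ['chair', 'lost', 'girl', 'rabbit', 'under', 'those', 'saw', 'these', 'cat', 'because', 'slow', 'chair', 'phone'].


Listing all tokens and tracking unique types:
  Token 1: 'chair' -> NEW (unique so far: 1)
  Token 2: 'lost' -> NEW (unique so far: 2)
  Token 3: 'girl' -> NEW (unique so far: 3)
  Token 4: 'rabbit' -> NEW (unique so far: 4)
  Token 5: 'under' -> NEW (unique so far: 5)
  Token 6: 'those' -> NEW (unique so far: 6)
  Token 7: 'saw' -> NEW (unique so far: 7)
  Token 8: 'these' -> NEW (unique so far: 8)
  Token 9: 'cat' -> NEW (unique so far: 9)
  Token 10: 'because' -> NEW (unique so far: 10)
  Token 11: 'slow' -> NEW (unique so far: 11)
  Token 12: 'chair' -> duplicate (unique so far: 11)
  Token 13: 'phone' -> NEW (unique so far: 12)
Unique types: ('because', 'cat', 'chair', 'girl', 'lost', 'phone', 'rabbit', 'saw', 'slow', 'these', 'those', 'under')
Vocabulary size: 12

12
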